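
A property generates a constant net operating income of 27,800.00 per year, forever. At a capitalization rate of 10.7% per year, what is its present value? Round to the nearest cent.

259813.08

Level perpetuity: PV = C / r = 27,800.00 / 0.107 = 259,813.08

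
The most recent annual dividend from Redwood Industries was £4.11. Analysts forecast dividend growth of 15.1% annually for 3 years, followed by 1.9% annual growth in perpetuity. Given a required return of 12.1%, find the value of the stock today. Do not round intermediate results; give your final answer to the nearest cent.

£57.45

D_1 = 4.73061
D_2 = 5.44493
D_3 = 6.26712
Terminal value at year 3: TV = D_3×(1+g_2)/(r−g_2) = 6.38619/0.102 = 62.60973
P_0 = D_1/(1+r)^1 + D_2/(1+r)^2 + D_3/(1+r)^3 + TV/(1+r)^3
    = 4.21999 + 4.33293 + 4.44888 + 44.44521 = 57.44701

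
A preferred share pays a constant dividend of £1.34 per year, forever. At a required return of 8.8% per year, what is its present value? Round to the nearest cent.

£15.23

Level perpetuity: PV = C / r = £1.34 / 0.088 = £15.23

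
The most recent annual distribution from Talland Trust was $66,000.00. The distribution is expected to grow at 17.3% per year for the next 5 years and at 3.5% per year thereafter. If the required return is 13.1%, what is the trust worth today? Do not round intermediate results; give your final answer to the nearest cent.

$1222502.42

D_1 = 77418.00000
D_2 = 90811.31400
D_3 = 106521.67132
D_4 = 124949.92046
D_5 = 146566.25670
Terminal value at year 5: TV = D_5×(1+g_2)/(r−g_2) = 151696.07568/0.096 = 1580167.45505
P_0 = D_1/(1+r)^1 + D_2/(1+r)^2 + D_3/(1+r)^3 + D_4/(1+r)^4 + D_5/(1+r)^5 + TV/(1+r)^5
    = 68450.92838 + 70992.87267 + 73629.21277 + 76363.45409 + 79199.23223 + 853866.72248 = 1222502.42263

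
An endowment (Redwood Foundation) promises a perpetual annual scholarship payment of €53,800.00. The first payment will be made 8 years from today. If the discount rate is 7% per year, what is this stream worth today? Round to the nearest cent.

€478627.66

Value at end of year 7: C / r = €53,800.00 / 0.07 = €768,571.4286
Discount to today: PV = €768,571.4286 / (1 + 0.07)^7 = €768,571.4286 / 1.605781 = €478,627.66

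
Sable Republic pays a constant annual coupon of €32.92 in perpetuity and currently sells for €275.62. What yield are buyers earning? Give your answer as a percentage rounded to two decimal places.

P = C/r ⇒ r = C/P = €32.92/€275.62 = 0.119440

11.94%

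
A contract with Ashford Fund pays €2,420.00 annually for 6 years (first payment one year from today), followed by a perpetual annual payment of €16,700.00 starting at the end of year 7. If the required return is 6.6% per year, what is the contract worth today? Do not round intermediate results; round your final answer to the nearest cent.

€184115.40

PV of 6-year annuity: €2,420.00 × [1 − (1+0.066)^−6] / 0.066 = 11678.85625
Perpetuity value at year 6: €16,700.00 / 0.066 = 253030.30303
PV of perpetuity: 253030.30303 / (1+0.066)^6 = 172436.54296
Total PV = 11678.85625 + 172436.54296 = 184115.39921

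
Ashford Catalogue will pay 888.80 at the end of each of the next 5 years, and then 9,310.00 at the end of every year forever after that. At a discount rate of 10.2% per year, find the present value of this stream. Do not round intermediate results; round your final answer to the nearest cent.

59513.97

PV of 5-year annuity: 888.80 × [1 − (1+0.102)^−5] / 0.102 = 3352.10708
Perpetuity value at year 5: 9,310.00 / 0.102 = 91274.50980
PV of perpetuity: 91274.50980 / (1+0.102)^5 = 56161.86699
Total PV = 3352.10708 + 56161.86699 = 59513.97407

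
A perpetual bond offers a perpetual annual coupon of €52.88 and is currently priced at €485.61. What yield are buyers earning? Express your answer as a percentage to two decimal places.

P = C/r ⇒ r = C/P = €52.88/€485.61 = 0.108894

10.89%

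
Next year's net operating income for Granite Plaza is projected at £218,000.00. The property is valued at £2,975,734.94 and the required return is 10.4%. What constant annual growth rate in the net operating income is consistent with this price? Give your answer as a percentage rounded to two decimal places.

P = D₁/(r−g) ⇒ g = r − D₁/P = 0.104 − £218,000.00/£2,975,734.94 = 0.030741

3.07%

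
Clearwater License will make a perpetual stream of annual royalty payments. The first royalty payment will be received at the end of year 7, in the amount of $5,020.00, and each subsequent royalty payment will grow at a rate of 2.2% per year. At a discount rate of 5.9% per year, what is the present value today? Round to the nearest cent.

Value at end of year 6: C₁ / (r − g) = $5,020.00 / (0.059 − 0.022) = $135,675.6757
Discount to today: PV = $135,675.6757 / (1 + 0.059)^6 = $135,675.6757 / 1.410509 = $96,189.18

$96189.18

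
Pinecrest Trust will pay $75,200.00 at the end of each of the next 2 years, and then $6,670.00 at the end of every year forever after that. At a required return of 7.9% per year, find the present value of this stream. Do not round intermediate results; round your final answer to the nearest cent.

PV of 2-year annuity: $75,200.00 × [1 − (1+0.079)^−2] / 0.079 = 134285.59894
Perpetuity value at year 2: $6,670.00 / 0.079 = 84430.37975
PV of perpetuity: 84430.37975 / (1+0.079)^2 = 72519.67569
Total PV = 134285.59894 + 72519.67569 = 206805.27464

$206805.27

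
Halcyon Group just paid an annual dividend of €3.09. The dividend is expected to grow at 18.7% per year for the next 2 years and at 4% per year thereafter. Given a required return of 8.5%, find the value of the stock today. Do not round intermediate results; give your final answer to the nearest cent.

€92.55

D_1 = 3.66783
D_2 = 4.35371
Terminal value at year 2: TV = D_2×(1+g_2)/(r−g_2) = 4.52786/0.045 = 100.61917
P_0 = D_1/(1+r)^1 + D_2/(1+r)^2 + TV/(1+r)^2
    = 3.38049 + 3.69829 + 85.47149 = 92.55026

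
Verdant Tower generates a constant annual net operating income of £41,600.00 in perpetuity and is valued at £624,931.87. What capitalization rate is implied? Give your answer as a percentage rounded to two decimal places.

6.66%

P = C/r ⇒ r = C/P = £41,600.00/£624,931.87 = 0.066567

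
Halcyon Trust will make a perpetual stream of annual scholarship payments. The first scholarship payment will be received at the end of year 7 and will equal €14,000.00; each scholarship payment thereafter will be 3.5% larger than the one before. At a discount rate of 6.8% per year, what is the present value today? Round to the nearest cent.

Value at end of year 6: C₁ / (r − g) = €14,000.00 / (0.068 − 0.035) = €424,242.4242
Discount to today: PV = €424,242.4242 / (1 + 0.068)^6 = €424,242.4242 / 1.483978 = €285,881.85

€285881.85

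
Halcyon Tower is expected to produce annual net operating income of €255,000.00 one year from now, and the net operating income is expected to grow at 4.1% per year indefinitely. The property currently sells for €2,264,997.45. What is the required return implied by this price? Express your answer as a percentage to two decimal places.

15.36%

P = D₁/(r − g) ⇒ r = D₁/P + g = €255,000.0000/€2,264,997.45 + 0.041 = 0.112583 + 0.041 = 0.153583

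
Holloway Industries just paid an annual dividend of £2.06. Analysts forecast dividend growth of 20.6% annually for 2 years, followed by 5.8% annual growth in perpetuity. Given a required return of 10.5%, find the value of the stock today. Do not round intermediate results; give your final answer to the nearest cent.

£59.94

D_1 = 2.48436
D_2 = 2.99614
Terminal value at year 2: TV = D_2×(1+g_2)/(r−g_2) = 3.16991/0.047 = 67.44498
P_0 = D_1/(1+r)^1 + D_2/(1+r)^2 + TV/(1+r)^2
    = 2.24829 + 2.45379 + 55.23636 = 59.93844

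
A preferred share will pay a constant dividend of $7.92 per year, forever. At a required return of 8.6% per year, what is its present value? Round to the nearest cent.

Level perpetuity: PV = C / r = $7.92 / 0.086 = $92.09

$92.09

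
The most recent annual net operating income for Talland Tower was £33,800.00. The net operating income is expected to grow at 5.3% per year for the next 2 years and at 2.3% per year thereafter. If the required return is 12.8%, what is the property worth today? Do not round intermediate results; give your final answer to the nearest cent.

£347980.76

D_1 = 35591.40000
D_2 = 37477.74420
Terminal value at year 2: TV = D_2×(1+g_2)/(r−g_2) = 38339.73232/0.105 = 365140.30778
P_0 = D_1/(1+r)^1 + D_2/(1+r)^2 + TV/(1+r)^2
    = 31552.65957 + 29454.74338 + 286973.35692 = 347980.75988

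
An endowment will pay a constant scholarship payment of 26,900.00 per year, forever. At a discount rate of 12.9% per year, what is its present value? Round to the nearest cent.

Level perpetuity: PV = C / r = 26,900.00 / 0.129 = 208,527.13

208527.13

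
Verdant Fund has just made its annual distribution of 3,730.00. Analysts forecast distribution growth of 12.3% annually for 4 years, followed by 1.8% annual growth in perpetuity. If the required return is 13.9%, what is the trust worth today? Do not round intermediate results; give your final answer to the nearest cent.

44058.17

D_1 = 4188.79000
D_2 = 4704.01117
D_3 = 5282.60454
D_4 = 5932.36490
Terminal value at year 4: TV = D_4×(1+g_2)/(r−g_2) = 6039.14747/0.121 = 49910.30968
P_0 = D_1/(1+r)^1 + D_2/(1+r)^2 + D_3/(1+r)^3 + D_4/(1+r)^4 + TV/(1+r)^4
    = 3677.60316 + 3625.94236 + 3575.00726 + 3524.78767 + 29654.82519 = 44058.16564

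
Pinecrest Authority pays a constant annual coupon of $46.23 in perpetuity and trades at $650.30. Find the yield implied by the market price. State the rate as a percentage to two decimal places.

7.11%

P = C/r ⇒ r = C/P = $46.23/$650.30 = 0.071090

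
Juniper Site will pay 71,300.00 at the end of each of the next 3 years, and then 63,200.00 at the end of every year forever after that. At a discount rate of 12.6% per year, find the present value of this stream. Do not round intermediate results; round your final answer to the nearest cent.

PV of 3-year annuity: 71,300.00 × [1 − (1+0.126)^−3] / 0.126 = 169500.24451
Perpetuity value at year 3: 63,200.00 / 0.126 = 501587.30159
PV of perpetuity: 501587.30159 / (1+0.126)^3 = 351343.04558
Total PV = 169500.24451 + 351343.04558 = 520843.29009

520843.29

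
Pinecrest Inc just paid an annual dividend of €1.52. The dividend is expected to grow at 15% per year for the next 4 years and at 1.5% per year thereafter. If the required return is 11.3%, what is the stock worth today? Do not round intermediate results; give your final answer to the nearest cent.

D_1 = 1.74800
D_2 = 2.01020
D_3 = 2.31173
D_4 = 2.65849
Terminal value at year 4: TV = D_4×(1+g_2)/(r−g_2) = 2.69837/0.098 = 27.53436
P_0 = D_1/(1+r)^1 + D_2/(1+r)^2 + D_3/(1+r)^3 + D_4/(1+r)^4 + TV/(1+r)^4
    = 1.57053 + 1.62274 + 1.67669 + 1.73242 + 17.94297 = 24.54535

€24.55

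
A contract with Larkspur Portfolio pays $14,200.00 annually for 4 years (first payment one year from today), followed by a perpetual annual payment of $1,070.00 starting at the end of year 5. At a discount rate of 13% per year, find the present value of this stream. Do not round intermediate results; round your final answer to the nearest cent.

PV of 4-year annuity: $14,200.00 × [1 − (1+0.13)^−4] / 0.13 = 42237.49282
Perpetuity value at year 4: $1,070.00 / 0.13 = 8230.76923
PV of perpetuity: 8230.76923 / (1+0.13)^4 = 5048.08491
Total PV = 42237.49282 + 5048.08491 = 47285.57774

$47285.58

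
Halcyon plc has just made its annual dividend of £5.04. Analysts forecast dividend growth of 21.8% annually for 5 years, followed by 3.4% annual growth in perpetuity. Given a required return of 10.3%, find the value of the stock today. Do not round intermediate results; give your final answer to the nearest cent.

£158.28

D_1 = 6.13872
D_2 = 7.47696
D_3 = 9.10694
D_4 = 11.09225
D_5 = 13.51036
Terminal value at year 5: TV = D_5×(1+g_2)/(r−g_2) = 13.96971/0.069 = 202.45962
P_0 = D_1/(1+r)^1 + D_2/(1+r)^2 + D_3/(1+r)^3 + D_4/(1+r)^4 + D_5/(1+r)^5 + TV/(1+r)^5
    = 5.56548 + 6.14574 + 6.78650 + 7.49407 + 8.27541 + 124.01119 = 158.27838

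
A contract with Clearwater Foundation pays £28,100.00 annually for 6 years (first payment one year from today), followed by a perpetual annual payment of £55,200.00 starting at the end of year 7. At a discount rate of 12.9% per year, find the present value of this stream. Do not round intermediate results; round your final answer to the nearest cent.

£319271.02

PV of 6-year annuity: £28,100.00 × [1 − (1+0.129)^−6] / 0.129 = 112644.66401
Perpetuity value at year 6: £55,200.00 / 0.129 = 427906.97674
PV of perpetuity: 427906.97674 / (1+0.129)^6 = 206626.35562
Total PV = 112644.66401 + 206626.35562 = 319271.01963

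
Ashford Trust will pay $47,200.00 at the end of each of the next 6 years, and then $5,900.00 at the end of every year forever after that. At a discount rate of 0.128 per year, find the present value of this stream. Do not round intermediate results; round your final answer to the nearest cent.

$212116.20

PV of 6-year annuity: $47,200.00 × [1 − (1+0.128)^−6] / 0.128 = 189739.94290
Perpetuity value at year 6: $5,900.00 / 0.128 = 46093.75000
PV of perpetuity: 46093.75000 / (1+0.128)^6 = 22376.25714
Total PV = 189739.94290 + 22376.25714 = 212116.20003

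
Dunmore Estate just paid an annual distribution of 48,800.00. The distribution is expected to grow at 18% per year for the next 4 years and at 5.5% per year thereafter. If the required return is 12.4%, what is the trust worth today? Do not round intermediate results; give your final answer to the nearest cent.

1127084.18

D_1 = 57584.00000
D_2 = 67949.12000
D_3 = 80179.96160
D_4 = 94612.35469
Terminal value at year 4: TV = D_4×(1+g_2)/(r−g_2) = 99816.03420/0.069 = 1446609.19124
P_0 = D_1/(1+r)^1 + D_2/(1+r)^2 + D_3/(1+r)^3 + D_4/(1+r)^4 + TV/(1+r)^4
    = 51231.31673 + 53783.76667 + 56463.38494 + 59276.50732 + 906329.20611 = 1127084.18176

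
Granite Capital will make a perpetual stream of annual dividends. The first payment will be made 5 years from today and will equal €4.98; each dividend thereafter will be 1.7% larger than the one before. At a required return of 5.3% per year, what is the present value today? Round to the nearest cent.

Value at end of year 4: C₁ / (r − g) = €4.98 / (0.053 − 0.017) = €138.3333
Discount to today: PV = €138.3333 / (1 + 0.053)^4 = €138.3333 / 1.229457 = €112.52

€112.52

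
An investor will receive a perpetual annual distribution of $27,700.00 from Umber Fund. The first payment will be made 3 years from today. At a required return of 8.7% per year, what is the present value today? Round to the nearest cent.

$269464.42

Value at end of year 2: C / r = $27,700.00 / 0.087 = $318,390.8046
Discount to today: PV = $318,390.8046 / (1 + 0.087)^2 = $318,390.8046 / 1.181569 = $269,464.42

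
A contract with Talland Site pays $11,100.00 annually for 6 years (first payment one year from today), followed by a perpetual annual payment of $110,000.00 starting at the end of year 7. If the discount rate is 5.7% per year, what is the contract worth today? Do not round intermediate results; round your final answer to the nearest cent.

PV of 6-year annuity: $11,100.00 × [1 − (1+0.057)^−6] / 0.057 = 55100.58498
Perpetuity value at year 6: $110,000.00 / 0.057 = 1929824.56140
PV of perpetuity: 1929824.56140 / (1+0.057)^6 = 1383782.72827
Total PV = 55100.58498 + 1383782.72827 = 1438883.31325

$1438883.31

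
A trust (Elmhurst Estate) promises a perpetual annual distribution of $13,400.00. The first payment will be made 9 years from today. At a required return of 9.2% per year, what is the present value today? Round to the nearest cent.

$72033.72

Value at end of year 8: C / r = $13,400.00 / 0.092 = $145,652.1739
Discount to today: PV = $145,652.1739 / (1 + 0.092)^8 = $145,652.1739 / 2.022000 = $72,033.72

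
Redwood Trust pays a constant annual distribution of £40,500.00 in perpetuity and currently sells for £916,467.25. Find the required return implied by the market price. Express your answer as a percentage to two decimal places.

4.42%

P = C/r ⇒ r = C/P = £40,500.00/£916,467.25 = 0.044191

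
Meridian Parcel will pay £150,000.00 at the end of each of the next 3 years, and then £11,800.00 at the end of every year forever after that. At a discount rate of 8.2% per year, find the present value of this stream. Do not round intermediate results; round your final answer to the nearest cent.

£498775.86

PV of 3-year annuity: £150,000.00 × [1 − (1+0.082)^−3] / 0.082 = 385173.75800
Perpetuity value at year 3: £11,800.00 / 0.082 = 143902.43902
PV of perpetuity: 143902.43902 / (1+0.082)^3 = 113602.10339
Total PV = 385173.75800 + 113602.10339 = 498775.86140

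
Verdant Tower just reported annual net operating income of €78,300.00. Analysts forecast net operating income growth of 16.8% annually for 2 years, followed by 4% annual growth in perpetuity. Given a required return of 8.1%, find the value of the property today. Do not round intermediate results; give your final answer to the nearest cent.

D_1 = 91454.40000
D_2 = 106818.73920
Terminal value at year 2: TV = D_2×(1+g_2)/(r−g_2) = 111091.48877/0.041 = 2709548.50654
P_0 = D_1/(1+r)^1 + D_2/(1+r)^2 + TV/(1+r)^2
    = 84601.66512 + 91410.49479 + 2318705.23365 = 2494717.39356

€2494717.39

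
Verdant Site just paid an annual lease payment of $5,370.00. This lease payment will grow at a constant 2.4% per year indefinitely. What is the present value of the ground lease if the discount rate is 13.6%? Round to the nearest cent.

D₁ = D₀ × (1 + g) = $5,370.00 × 1.024 = $5,498.8800
Growing perpetuity: P = D₁ / (r − g) = $5,498.8800 / (0.136 − 0.024) = $49,097.14

$49097.14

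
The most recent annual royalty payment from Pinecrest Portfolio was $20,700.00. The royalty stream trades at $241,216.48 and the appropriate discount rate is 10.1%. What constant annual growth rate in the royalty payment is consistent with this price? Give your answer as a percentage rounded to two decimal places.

1.40%

P = D₀(1+g)/(r−g) ⇒ P(r−g) = D₀(1+g) ⇒ g(P+D₀) = P·r − D₀
g = (P·r − D₀)/(P + D₀) = ($241,216.48×0.101 − $20,700.00) / ($241,216.48 + $20,700.00) = 0.013985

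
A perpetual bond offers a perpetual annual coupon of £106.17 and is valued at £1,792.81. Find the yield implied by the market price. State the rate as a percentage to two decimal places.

P = C/r ⇒ r = C/P = £106.17/£1,792.81 = 0.059220

5.92%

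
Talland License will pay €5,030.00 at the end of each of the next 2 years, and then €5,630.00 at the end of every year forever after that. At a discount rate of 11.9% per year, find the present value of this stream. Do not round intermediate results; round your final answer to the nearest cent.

PV of 2-year annuity: €5,030.00 × [1 − (1+0.119)^−2] / 0.119 = 8512.14021
Perpetuity value at year 2: €5,630.00 / 0.119 = 47310.92437
PV of perpetuity: 47310.92437 / (1+0.119)^2 = 37783.41952
Total PV = 8512.14021 + 37783.41952 = 46295.55973

€46295.56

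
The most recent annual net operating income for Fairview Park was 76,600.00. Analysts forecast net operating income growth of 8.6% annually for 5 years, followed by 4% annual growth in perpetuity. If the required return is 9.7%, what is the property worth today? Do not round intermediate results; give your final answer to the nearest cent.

D_1 = 83187.60000
D_2 = 90341.73360
D_3 = 98111.12269
D_4 = 106548.67924
D_5 = 115711.86566
Terminal value at year 5: TV = D_5×(1+g_2)/(r−g_2) = 120340.34028/0.057 = 2111234.04003
P_0 = D_1/(1+r)^1 + D_2/(1+r)^2 + D_3/(1+r)^3 + D_4/(1+r)^4 + D_5/(1+r)^5 + TV/(1+r)^5
    = 75831.90520 + 75071.51235 + 74318.74422 + 73573.52436 + 72835.77708 + 1328933.47648 = 1700564.93967

1700564.94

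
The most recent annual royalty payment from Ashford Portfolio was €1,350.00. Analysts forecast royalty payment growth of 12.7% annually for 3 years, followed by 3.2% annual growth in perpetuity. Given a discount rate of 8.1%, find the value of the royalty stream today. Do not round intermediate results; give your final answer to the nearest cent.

€36623.56

D_1 = 1521.45000
D_2 = 1714.67415
D_3 = 1932.43777
Terminal value at year 3: TV = D_3×(1+g_2)/(r−g_2) = 1994.27578/0.049 = 40699.50562
P_0 = D_1/(1+r)^1 + D_2/(1+r)^2 + D_3/(1+r)^3 + TV/(1+r)^3
    = 1407.44681 + 1467.33816 + 1529.77808 + 32218.99964 = 36623.56270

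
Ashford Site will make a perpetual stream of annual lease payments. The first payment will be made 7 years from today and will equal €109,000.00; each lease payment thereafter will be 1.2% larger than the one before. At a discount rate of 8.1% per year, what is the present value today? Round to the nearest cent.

Value at end of year 6: C₁ / (r − g) = €109,000.00 / (0.081 − 0.012) = €1,579,710.1449
Discount to today: PV = €1,579,710.1449 / (1 + 0.081)^6 = €1,579,710.1449 / 1.595711 = €989,972.76

€989972.76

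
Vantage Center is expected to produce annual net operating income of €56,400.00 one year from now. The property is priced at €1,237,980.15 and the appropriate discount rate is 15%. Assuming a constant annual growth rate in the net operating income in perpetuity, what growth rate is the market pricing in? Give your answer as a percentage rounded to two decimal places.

P = D₁/(r−g) ⇒ g = r − D₁/P = 0.15 − €56,400.00/€1,237,980.15 = 0.104442

10.44%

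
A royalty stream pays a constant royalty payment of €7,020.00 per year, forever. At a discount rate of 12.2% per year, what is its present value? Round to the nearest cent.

Level perpetuity: PV = C / r = €7,020.00 / 0.122 = €57,540.98

€57540.98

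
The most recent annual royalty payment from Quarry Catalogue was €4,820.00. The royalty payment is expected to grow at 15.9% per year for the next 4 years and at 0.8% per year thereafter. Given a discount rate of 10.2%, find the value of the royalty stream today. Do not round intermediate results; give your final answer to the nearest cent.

D_1 = 5586.38000
D_2 = 6474.61442
D_3 = 7504.07811
D_4 = 8697.22653
Terminal value at year 4: TV = D_4×(1+g_2)/(r−g_2) = 8766.80434/0.094 = 93263.87601
P_0 = D_1/(1+r)^1 + D_2/(1+r)^2 + D_3/(1+r)^3 + D_4/(1+r)^4 + TV/(1+r)^4
    = 5069.31034 + 5331.51605 + 5607.28412 + 5897.31606 + 63239.30415 = 85144.73073

€85144.73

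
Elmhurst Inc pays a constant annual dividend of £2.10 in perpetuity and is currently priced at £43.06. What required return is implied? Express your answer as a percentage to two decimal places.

4.88%

P = C/r ⇒ r = C/P = £2.10/£43.06 = 0.048769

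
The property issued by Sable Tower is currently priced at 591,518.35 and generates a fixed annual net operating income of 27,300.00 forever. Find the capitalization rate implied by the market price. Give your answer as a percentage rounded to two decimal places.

P = C/r ⇒ r = C/P = 27,300.00/591,518.35 = 0.046152

4.62%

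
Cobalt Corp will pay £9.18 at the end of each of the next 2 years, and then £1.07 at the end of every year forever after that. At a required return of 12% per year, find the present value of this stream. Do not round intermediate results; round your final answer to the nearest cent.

£22.62

PV of 2-year annuity: £9.18 × [1 − (1+0.12)^−2] / 0.12 = 15.51467
Perpetuity value at year 2: £1.07 / 0.12 = 8.91667
PV of perpetuity: 8.91667 / (1+0.12)^2 = 7.10831
Total PV = 15.51467 + 7.10831 = 22.62298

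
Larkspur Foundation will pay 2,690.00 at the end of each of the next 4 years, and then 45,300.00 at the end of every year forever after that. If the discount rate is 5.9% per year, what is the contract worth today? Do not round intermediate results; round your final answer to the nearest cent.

PV of 4-year annuity: 2,690.00 × [1 − (1+0.059)^−4] / 0.059 = 9342.51777
Perpetuity value at year 4: 45,300.00 / 0.059 = 767796.61017
PV of perpetuity: 767796.61017 / (1+0.059)^4 = 610467.22163
Total PV = 9342.51777 + 610467.22163 = 619809.73941

619809.74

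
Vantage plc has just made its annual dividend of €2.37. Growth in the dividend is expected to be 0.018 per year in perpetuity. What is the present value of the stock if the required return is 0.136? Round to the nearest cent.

D₁ = D₀ × (1 + g) = €2.37 × 1.018 = €2.4127
Growing perpetuity: P = D₁ / (r − g) = €2.4127 / (0.136 − 0.018) = €20.45

€20.45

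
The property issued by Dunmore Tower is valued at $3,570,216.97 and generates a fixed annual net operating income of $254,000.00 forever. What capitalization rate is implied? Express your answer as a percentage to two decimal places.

P = C/r ⇒ r = C/P = $254,000.00/$3,570,216.97 = 0.071144

7.11%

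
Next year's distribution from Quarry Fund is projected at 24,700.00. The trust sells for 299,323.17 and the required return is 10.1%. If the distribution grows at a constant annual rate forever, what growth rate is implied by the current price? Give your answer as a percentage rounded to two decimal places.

1.85%

P = D₁/(r−g) ⇒ g = r − D₁/P = 0.101 − 24,700.00/299,323.17 = 0.018480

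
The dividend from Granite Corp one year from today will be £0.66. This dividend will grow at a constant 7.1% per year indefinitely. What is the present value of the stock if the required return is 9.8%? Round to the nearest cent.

£24.44

Growing perpetuity: P = D₁ / (r − g) = £0.6600 / (0.098 − 0.071) = £24.44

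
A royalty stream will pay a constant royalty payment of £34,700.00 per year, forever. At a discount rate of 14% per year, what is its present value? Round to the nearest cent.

Level perpetuity: PV = C / r = £34,700.00 / 0.14 = £247,857.14

£247857.14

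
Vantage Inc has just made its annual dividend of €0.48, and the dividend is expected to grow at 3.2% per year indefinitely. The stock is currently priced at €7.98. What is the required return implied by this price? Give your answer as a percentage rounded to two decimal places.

D₁ = €0.48 × 1.032 = €0.4954
P = D₁/(r − g) ⇒ r = D₁/P + g = €0.4954/€7.98 + 0.032 = 0.062075 + 0.032 = 0.094075

9.41%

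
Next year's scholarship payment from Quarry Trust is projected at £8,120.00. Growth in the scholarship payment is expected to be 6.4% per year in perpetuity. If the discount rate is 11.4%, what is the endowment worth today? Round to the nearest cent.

Growing perpetuity: P = D₁ / (r − g) = £8,120.0000 / (0.114 − 0.064) = £162,400.00

£162400.00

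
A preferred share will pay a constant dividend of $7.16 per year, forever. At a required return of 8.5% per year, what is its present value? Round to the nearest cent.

$84.24

Level perpetuity: PV = C / r = $7.16 / 0.085 = $84.24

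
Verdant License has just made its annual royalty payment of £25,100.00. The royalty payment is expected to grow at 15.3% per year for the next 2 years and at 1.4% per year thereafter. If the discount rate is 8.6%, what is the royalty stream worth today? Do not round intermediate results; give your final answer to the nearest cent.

£453395.07

D_1 = 28940.30000
D_2 = 33368.16590
Terminal value at year 2: TV = D_2×(1+g_2)/(r−g_2) = 33835.32022/0.072 = 469935.00309
P_0 = D_1/(1+r)^1 + D_2/(1+r)^2 + TV/(1+r)^2
    = 26648.52670 + 28292.58866 + 398453.95702 = 453395.07239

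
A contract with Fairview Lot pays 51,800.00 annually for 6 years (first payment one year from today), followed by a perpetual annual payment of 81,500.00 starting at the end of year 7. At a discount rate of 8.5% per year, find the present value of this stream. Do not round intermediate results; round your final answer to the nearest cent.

PV of 6-year annuity: 51,800.00 × [1 − (1+0.085)^−6] / 0.085 = 235875.81538
Perpetuity value at year 6: 81,500.00 / 0.085 = 958823.52941
PV of perpetuity: 958823.52941 / (1+0.085)^6 = 587706.17509
Total PV = 235875.81538 + 587706.17509 = 823581.99048

823581.99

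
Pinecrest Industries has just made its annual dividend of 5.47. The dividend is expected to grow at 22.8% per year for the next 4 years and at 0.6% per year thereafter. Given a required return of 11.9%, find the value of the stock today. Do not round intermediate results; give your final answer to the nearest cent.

98.38

D_1 = 6.71716
D_2 = 8.24867
D_3 = 10.12937
D_4 = 12.43887
Terminal value at year 4: TV = D_4×(1+g_2)/(r−g_2) = 12.51350/0.113 = 110.73893
P_0 = D_1/(1+r)^1 + D_2/(1+r)^2 + D_3/(1+r)^3 + D_4/(1+r)^4 + TV/(1+r)^4
    = 6.00282 + 6.58755 + 7.22923 + 7.93342 + 70.62850 = 98.38153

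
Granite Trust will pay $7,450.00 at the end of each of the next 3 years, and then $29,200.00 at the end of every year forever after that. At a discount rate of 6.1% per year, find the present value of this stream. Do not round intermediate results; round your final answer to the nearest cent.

$420657.91

PV of 3-year annuity: $7,450.00 × [1 − (1+0.061)^−3] / 0.061 = 19877.15221
Perpetuity value at year 3: $29,200.00 / 0.061 = 478688.52459
PV of perpetuity: 478688.52459 / (1+0.061)^3 = 400780.76022
Total PV = 19877.15221 + 400780.76022 = 420657.91243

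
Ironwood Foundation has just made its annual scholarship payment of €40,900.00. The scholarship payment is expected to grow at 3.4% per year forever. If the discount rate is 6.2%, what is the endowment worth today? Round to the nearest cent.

€1510378.57

D₁ = D₀ × (1 + g) = €40,900.00 × 1.034 = €42,290.6000
Growing perpetuity: P = D₁ / (r − g) = €42,290.6000 / (0.062 − 0.034) = €1,510,378.57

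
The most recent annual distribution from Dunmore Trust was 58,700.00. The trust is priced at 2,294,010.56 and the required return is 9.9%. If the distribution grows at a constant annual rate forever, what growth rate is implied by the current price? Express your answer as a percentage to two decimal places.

7.16%

P = D₀(1+g)/(r−g) ⇒ P(r−g) = D₀(1+g) ⇒ g(P+D₀) = P·r − D₀
g = (P·r − D₀)/(P + D₀) = (2,294,010.56×0.099 − 58,700.00) / (2,294,010.56 + 58,700.00) = 0.071580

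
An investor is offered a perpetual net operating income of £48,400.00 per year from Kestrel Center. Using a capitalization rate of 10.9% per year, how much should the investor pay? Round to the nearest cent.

Level perpetuity: PV = C / r = £48,400.00 / 0.109 = £444,036.70

£444036.70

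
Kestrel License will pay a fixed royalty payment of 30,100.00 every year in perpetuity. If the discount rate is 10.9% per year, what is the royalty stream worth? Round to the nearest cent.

Level perpetuity: PV = C / r = 30,100.00 / 0.109 = 276,146.79

276146.79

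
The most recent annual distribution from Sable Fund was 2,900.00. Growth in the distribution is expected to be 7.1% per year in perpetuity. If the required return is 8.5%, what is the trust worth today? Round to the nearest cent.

221850.00

D₁ = D₀ × (1 + g) = 2,900.00 × 1.071 = 3,105.9000
Growing perpetuity: P = D₁ / (r − g) = 3,105.9000 / (0.085 − 0.071) = 221,850.00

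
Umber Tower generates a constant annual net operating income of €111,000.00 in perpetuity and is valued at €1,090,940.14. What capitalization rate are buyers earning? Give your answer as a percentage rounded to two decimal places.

P = C/r ⇒ r = C/P = €111,000.00/€1,090,940.14 = 0.101747

10.17%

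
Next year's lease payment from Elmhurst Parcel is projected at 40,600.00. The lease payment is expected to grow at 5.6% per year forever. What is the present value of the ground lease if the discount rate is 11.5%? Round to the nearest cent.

688135.59

Growing perpetuity: P = D₁ / (r − g) = 40,600.0000 / (0.115 − 0.056) = 688,135.59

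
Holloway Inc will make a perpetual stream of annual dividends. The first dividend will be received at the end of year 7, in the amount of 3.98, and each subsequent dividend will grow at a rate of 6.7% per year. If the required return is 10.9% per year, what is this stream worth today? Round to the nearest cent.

50.94

Value at end of year 6: C₁ / (r − g) = 3.98 / (0.109 − 0.067) = 94.7619
Discount to today: PV = 94.7619 / (1 + 0.109)^6 = 94.7619 / 1.860327 = 50.94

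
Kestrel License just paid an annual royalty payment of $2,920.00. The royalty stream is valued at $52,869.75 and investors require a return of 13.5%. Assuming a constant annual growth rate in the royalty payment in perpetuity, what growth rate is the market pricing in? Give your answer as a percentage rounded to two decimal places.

P = D₀(1+g)/(r−g) ⇒ P(r−g) = D₀(1+g) ⇒ g(P+D₀) = P·r − D₀
g = (P·r − D₀)/(P + D₀) = ($52,869.75×0.135 − $2,920.00) / ($52,869.75 + $2,920.00) = 0.075595

7.56%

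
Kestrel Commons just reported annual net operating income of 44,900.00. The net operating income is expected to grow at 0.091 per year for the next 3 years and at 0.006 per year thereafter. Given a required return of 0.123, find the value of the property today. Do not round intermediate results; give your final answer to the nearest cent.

D_1 = 48985.90000
D_2 = 53443.61690
D_3 = 58306.98604
Terminal value at year 3: TV = D_3×(1+g_2)/(r−g_2) = 58656.82795/0.117 = 501340.40986
P_0 = D_1/(1+r)^1 + D_2/(1+r)^2 + D_3/(1+r)^3 + TV/(1+r)^3
    = 43620.56990 + 42377.59730 + 41170.04332 + 353991.99642 = 481160.20694

481160.21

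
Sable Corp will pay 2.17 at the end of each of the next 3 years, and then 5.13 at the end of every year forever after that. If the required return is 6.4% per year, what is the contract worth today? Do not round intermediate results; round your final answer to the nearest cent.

PV of 3-year annuity: 2.17 × [1 − (1+0.064)^−3] / 0.064 = 5.75777
Perpetuity value at year 3: 5.13 / 0.064 = 80.15625
PV of perpetuity: 80.15625 / (1+0.064)^3 = 66.54455
Total PV = 5.75777 + 66.54455 = 72.30233

72.30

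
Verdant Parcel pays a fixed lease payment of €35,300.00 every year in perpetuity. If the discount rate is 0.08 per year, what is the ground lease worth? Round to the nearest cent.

€441250.00

Level perpetuity: PV = C / r = €35,300.00 / 0.08 = €441,250.00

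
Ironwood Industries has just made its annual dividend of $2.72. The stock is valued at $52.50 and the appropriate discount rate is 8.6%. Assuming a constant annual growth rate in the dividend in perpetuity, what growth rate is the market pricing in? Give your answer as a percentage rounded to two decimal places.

P = D₀(1+g)/(r−g) ⇒ P(r−g) = D₀(1+g) ⇒ g(P+D₀) = P·r − D₀
g = (P·r − D₀)/(P + D₀) = ($52.50×0.086 − $2.72) / ($52.50 + $2.72) = 0.032506

3.25%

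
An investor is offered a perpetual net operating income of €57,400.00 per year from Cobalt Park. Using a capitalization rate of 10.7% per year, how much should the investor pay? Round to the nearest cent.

Level perpetuity: PV = C / r = €57,400.00 / 0.107 = €536,448.60

€536448.60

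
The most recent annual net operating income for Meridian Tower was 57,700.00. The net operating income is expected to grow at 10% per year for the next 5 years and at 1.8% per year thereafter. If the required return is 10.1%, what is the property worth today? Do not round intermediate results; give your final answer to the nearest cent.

992200.79

D_1 = 63470.00000
D_2 = 69817.00000
D_3 = 76798.70000
D_4 = 84478.57000
D_5 = 92926.42700
Terminal value at year 5: TV = D_5×(1+g_2)/(r−g_2) = 94599.10269/0.083 = 1139748.22513
P_0 = D_1/(1+r)^1 + D_2/(1+r)^2 + D_3/(1+r)^3 + D_4/(1+r)^4 + D_5/(1+r)^5 + TV/(1+r)^5
    = 57647.59310 + 57595.23379 + 57542.92205 + 57490.65781 + 57438.44105 + 704485.93959 = 992200.78739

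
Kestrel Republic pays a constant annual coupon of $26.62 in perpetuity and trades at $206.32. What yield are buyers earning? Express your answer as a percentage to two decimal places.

12.90%

P = C/r ⇒ r = C/P = $26.62/$206.32 = 0.129023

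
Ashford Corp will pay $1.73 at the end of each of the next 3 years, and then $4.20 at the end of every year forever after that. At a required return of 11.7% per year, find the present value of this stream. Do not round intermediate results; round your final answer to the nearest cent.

$29.93

PV of 3-year annuity: $1.73 × [1 − (1+0.117)^−3] / 0.117 = 4.17668
Perpetuity value at year 3: $4.20 / 0.117 = 35.89744
PV of perpetuity: 35.89744 / (1+0.117)^3 = 25.75751
Total PV = 4.17668 + 25.75751 = 29.93419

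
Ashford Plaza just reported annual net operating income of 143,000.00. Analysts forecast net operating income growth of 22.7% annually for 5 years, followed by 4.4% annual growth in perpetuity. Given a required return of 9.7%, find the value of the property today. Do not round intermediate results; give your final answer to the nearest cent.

D_1 = 175461.00000
D_2 = 215290.64700
D_3 = 264161.62387
D_4 = 324126.31249
D_5 = 397702.98542
Terminal value at year 5: TV = D_5×(1+g_2)/(r−g_2) = 415201.91678/0.053 = 7833998.42982
P_0 = D_1/(1+r)^1 + D_2/(1+r)^2 + D_3/(1+r)^3 + D_4/(1+r)^4 + D_5/(1+r)^5 + TV/(1+r)^5
    = 159946.21696 + 178900.64558 + 200101.26903 + 223814.27266 + 250337.38610 + 4931174.17144 = 5944273.96177

5944273.96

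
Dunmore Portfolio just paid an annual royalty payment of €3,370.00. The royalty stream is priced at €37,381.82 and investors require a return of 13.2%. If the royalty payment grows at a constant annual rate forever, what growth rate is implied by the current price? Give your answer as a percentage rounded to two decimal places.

P = D₀(1+g)/(r−g) ⇒ P(r−g) = D₀(1+g) ⇒ g(P+D₀) = P·r − D₀
g = (P·r − D₀)/(P + D₀) = (€37,381.82×0.132 − €3,370.00) / (€37,381.82 + €3,370.00) = 0.038388

3.84%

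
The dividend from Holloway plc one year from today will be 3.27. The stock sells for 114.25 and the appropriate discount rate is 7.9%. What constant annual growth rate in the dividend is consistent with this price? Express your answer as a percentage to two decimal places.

P = D₁/(r−g) ⇒ g = r − D₁/P = 0.079 − 3.27/114.25 = 0.050379

5.04%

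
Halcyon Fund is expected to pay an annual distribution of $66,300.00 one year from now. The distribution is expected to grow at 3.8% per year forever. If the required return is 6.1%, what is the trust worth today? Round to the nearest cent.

Growing perpetuity: P = D₁ / (r − g) = $66,300.0000 / (0.061 − 0.038) = $2,882,608.70

$2882608.70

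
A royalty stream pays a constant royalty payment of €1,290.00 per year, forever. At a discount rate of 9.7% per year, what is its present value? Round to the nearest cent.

Level perpetuity: PV = C / r = €1,290.00 / 0.097 = €13,298.97

€13298.97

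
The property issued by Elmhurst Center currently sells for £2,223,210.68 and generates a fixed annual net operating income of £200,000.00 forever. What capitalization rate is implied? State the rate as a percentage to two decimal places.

P = C/r ⇒ r = C/P = £200,000.00/£2,223,210.68 = 0.089960

9.00%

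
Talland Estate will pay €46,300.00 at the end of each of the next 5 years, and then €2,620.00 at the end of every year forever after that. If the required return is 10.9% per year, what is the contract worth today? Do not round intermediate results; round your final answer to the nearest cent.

€185880.41

PV of 5-year annuity: €46,300.00 × [1 − (1+0.109)^−5] / 0.109 = 171551.36643
Perpetuity value at year 5: €2,620.00 / 0.109 = 24036.69725
PV of perpetuity: 24036.69725 / (1+0.109)^5 = 14329.03893
Total PV = 171551.36643 + 14329.03893 = 185880.40536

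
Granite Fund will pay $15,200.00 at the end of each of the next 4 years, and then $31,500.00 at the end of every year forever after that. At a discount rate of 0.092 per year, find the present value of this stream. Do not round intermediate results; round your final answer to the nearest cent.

PV of 4-year annuity: $15,200.00 × [1 − (1+0.092)^−4] / 0.092 = 49028.33961
Perpetuity value at year 4: $31,500.00 / 0.092 = 342391.30435
PV of perpetuity: 342391.30435 / (1+0.092)^4 = 240786.52161
Total PV = 49028.33961 + 240786.52161 = 289814.86122

$289814.86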